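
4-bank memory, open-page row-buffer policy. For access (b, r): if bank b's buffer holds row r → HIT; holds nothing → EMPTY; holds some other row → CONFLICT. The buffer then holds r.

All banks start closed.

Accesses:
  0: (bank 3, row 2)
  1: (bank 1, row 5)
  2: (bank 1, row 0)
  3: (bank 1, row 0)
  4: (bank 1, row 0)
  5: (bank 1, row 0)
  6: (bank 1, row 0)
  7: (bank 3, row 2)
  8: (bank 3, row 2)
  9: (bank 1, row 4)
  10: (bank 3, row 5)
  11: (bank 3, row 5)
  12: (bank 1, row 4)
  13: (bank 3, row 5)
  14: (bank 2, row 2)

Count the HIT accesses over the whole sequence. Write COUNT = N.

step 0: bank3 None->2 [EMPTY]
step 1: bank1 None->5 [EMPTY]
step 2: bank1 5->0 [CONFLICT]
step 3: bank1 0->0 [HIT]
step 4: bank1 0->0 [HIT]
step 5: bank1 0->0 [HIT]
step 6: bank1 0->0 [HIT]
step 7: bank3 2->2 [HIT]
step 8: bank3 2->2 [HIT]
step 9: bank1 0->4 [CONFLICT]
step 10: bank3 2->5 [CONFLICT]
step 11: bank3 5->5 [HIT]
step 12: bank1 4->4 [HIT]
step 13: bank3 5->5 [HIT]
step 14: bank2 None->2 [EMPTY]

COUNT = 9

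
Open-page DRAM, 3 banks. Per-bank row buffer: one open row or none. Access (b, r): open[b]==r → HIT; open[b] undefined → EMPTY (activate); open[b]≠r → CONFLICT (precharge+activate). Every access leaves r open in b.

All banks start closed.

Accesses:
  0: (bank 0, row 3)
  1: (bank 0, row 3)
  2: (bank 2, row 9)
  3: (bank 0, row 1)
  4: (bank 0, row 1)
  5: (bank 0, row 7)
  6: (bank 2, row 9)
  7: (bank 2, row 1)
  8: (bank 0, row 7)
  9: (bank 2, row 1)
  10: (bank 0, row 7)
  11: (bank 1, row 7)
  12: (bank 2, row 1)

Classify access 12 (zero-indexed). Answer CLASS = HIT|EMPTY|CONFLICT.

CLASS = HIT

step 0: bank0 None->3 [EMPTY]
step 1: bank0 3->3 [HIT]
step 2: bank2 None->9 [EMPTY]
step 3: bank0 3->1 [CONFLICT]
step 4: bank0 1->1 [HIT]
step 5: bank0 1->7 [CONFLICT]
step 6: bank2 9->9 [HIT]
step 7: bank2 9->1 [CONFLICT]
step 8: bank0 7->7 [HIT]
step 9: bank2 1->1 [HIT]
step 10: bank0 7->7 [HIT]
step 11: bank1 None->7 [EMPTY]
step 12: bank2 1->1 [HIT]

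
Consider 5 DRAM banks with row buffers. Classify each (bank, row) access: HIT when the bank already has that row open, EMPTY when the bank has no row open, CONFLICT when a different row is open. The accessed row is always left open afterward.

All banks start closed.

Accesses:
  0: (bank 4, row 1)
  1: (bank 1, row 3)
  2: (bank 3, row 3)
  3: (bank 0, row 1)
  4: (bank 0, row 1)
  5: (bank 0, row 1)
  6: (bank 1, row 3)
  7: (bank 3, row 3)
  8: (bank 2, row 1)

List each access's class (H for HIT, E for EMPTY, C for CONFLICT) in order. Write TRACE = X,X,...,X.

step 0: bank4 None->1 [EMPTY]
step 1: bank1 None->3 [EMPTY]
step 2: bank3 None->3 [EMPTY]
step 3: bank0 None->1 [EMPTY]
step 4: bank0 1->1 [HIT]
step 5: bank0 1->1 [HIT]
step 6: bank1 3->3 [HIT]
step 7: bank3 3->3 [HIT]
step 8: bank2 None->1 [EMPTY]

TRACE = E,E,E,E,H,H,H,H,E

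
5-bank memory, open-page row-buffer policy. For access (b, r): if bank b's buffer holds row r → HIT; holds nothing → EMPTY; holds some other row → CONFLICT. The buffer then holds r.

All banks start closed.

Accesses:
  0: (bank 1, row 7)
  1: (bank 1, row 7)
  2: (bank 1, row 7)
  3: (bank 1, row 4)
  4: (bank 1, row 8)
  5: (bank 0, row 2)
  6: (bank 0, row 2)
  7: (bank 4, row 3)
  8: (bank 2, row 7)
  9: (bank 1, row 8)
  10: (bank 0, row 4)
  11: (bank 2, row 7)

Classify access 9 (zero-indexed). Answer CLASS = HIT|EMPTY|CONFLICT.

CLASS = HIT

  [0] b1 r7: no row ⇒ E
  [1] b1 r7: had r7 ⇒ H
  [2] b1 r7: had r7 ⇒ H
  [3] b1 r4: had r7 ⇒ C
  [4] b1 r8: had r4 ⇒ C
  [5] b0 r2: no row ⇒ E
  [6] b0 r2: had r2 ⇒ H
  [7] b4 r3: no row ⇒ E
  [8] b2 r7: no row ⇒ E
  [9] b1 r8: had r8 ⇒ H
  [10] b0 r4: had r2 ⇒ C
  [11] b2 r7: had r7 ⇒ H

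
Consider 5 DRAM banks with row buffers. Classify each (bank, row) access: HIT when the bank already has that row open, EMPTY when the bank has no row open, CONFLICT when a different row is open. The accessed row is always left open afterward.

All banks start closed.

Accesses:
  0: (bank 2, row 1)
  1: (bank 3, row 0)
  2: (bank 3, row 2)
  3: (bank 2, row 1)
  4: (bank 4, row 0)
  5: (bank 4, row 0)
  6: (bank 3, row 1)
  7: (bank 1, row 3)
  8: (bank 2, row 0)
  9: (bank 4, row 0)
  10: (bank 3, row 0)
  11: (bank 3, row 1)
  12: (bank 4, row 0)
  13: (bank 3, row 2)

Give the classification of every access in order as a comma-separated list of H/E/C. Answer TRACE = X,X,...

TRACE = E,E,C,H,E,H,C,E,C,H,C,C,H,C

#0 (2,1) E
#1 (3,0) E
#2 (3,2) C  (was 0)
#3 (2,1) H  (was 1)
#4 (4,0) E
#5 (4,0) H  (was 0)
#6 (3,1) C  (was 2)
#7 (1,3) E
#8 (2,0) C  (was 1)
#9 (4,0) H  (was 0)
#10 (3,0) C  (was 1)
#11 (3,1) C  (was 0)
#12 (4,0) H  (was 0)
#13 (3,2) C  (was 1)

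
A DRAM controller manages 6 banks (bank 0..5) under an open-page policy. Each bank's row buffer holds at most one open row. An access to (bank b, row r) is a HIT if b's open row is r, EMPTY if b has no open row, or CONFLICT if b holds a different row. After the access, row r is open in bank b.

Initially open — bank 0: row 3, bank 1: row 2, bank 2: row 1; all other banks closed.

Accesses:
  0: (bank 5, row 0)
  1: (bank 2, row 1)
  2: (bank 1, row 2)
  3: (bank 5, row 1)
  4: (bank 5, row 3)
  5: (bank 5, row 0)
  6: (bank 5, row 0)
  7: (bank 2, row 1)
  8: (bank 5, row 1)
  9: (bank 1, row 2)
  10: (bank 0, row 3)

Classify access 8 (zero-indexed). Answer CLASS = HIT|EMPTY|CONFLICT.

0: bank 5 row 0 — prev None → EMPTY
1: bank 2 row 1 — prev 1 → HIT
2: bank 1 row 2 — prev 2 → HIT
3: bank 5 row 1 — prev 0 → CONFLICT
4: bank 5 row 3 — prev 1 → CONFLICT
5: bank 5 row 0 — prev 3 → CONFLICT
6: bank 5 row 0 — prev 0 → HIT
7: bank 2 row 1 — prev 1 → HIT
8: bank 5 row 1 — prev 0 → CONFLICT
9: bank 1 row 2 — prev 2 → HIT
10: bank 0 row 3 — prev 3 → HIT

CLASS = CONFLICT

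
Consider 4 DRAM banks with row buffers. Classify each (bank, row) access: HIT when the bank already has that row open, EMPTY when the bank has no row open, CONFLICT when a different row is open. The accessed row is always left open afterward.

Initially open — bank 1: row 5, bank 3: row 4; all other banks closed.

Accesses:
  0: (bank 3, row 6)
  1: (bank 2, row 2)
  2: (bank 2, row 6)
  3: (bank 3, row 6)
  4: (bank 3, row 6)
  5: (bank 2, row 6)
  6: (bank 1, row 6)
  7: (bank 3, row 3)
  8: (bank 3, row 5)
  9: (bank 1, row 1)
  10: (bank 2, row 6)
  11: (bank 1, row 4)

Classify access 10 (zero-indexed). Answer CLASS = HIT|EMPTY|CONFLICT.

0: bank 3 row 6 — prev 4 → CONFLICT
1: bank 2 row 2 — prev None → EMPTY
2: bank 2 row 6 — prev 2 → CONFLICT
3: bank 3 row 6 — prev 6 → HIT
4: bank 3 row 6 — prev 6 → HIT
5: bank 2 row 6 — prev 6 → HIT
6: bank 1 row 6 — prev 5 → CONFLICT
7: bank 3 row 3 — prev 6 → CONFLICT
8: bank 3 row 5 — prev 3 → CONFLICT
9: bank 1 row 1 — prev 6 → CONFLICT
10: bank 2 row 6 — prev 6 → HIT
11: bank 1 row 4 — prev 1 → CONFLICT

CLASS = HIT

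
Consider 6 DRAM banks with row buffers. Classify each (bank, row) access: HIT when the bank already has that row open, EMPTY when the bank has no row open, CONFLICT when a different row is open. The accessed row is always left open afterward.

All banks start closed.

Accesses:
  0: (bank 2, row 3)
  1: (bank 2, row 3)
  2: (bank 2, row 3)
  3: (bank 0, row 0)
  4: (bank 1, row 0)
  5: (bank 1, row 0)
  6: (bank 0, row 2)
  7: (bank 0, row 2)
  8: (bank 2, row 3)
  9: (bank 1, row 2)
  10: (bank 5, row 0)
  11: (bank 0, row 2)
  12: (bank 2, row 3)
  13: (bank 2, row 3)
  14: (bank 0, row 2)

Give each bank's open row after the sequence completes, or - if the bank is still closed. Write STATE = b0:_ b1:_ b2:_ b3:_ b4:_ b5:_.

step 0: bank2 None->3 [EMPTY]
step 1: bank2 3->3 [HIT]
step 2: bank2 3->3 [HIT]
step 3: bank0 None->0 [EMPTY]
step 4: bank1 None->0 [EMPTY]
step 5: bank1 0->0 [HIT]
step 6: bank0 0->2 [CONFLICT]
step 7: bank0 2->2 [HIT]
step 8: bank2 3->3 [HIT]
step 9: bank1 0->2 [CONFLICT]
step 10: bank5 None->0 [EMPTY]
step 11: bank0 2->2 [HIT]
step 12: bank2 3->3 [HIT]
step 13: bank2 3->3 [HIT]
step 14: bank0 2->2 [HIT]

STATE = b0:2 b1:2 b2:3 b3:- b4:- b5:0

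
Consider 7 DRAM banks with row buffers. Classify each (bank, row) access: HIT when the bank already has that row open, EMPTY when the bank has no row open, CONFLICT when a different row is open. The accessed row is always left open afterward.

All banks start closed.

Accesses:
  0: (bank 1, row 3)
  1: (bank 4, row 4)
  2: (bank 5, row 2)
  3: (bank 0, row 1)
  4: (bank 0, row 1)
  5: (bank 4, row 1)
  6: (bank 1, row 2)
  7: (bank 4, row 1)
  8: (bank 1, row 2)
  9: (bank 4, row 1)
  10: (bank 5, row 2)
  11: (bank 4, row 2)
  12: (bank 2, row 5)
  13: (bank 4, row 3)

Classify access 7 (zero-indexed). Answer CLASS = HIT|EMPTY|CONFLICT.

CLASS = HIT

0: bank 1 row 3 — prev None → EMPTY
1: bank 4 row 4 — prev None → EMPTY
2: bank 5 row 2 — prev None → EMPTY
3: bank 0 row 1 — prev None → EMPTY
4: bank 0 row 1 — prev 1 → HIT
5: bank 4 row 1 — prev 4 → CONFLICT
6: bank 1 row 2 — prev 3 → CONFLICT
7: bank 4 row 1 — prev 1 → HIT
8: bank 1 row 2 — prev 2 → HIT
9: bank 4 row 1 — prev 1 → HIT
10: bank 5 row 2 — prev 2 → HIT
11: bank 4 row 2 — prev 1 → CONFLICT
12: bank 2 row 5 — prev None → EMPTY
13: bank 4 row 3 — prev 2 → CONFLICT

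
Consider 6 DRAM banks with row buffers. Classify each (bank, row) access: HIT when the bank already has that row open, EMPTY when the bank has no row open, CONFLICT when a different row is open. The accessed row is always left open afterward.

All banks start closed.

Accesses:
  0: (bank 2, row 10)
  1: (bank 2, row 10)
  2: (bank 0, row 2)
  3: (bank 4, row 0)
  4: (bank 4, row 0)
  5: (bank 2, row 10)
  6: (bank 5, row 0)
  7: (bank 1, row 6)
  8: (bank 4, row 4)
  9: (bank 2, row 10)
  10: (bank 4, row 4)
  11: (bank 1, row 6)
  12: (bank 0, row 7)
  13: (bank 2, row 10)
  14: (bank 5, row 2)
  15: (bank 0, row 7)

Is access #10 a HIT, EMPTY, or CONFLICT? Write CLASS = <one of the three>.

#0 (2,10) E
#1 (2,10) H  (was 10)
#2 (0,2) E
#3 (4,0) E
#4 (4,0) H  (was 0)
#5 (2,10) H  (was 10)
#6 (5,0) E
#7 (1,6) E
#8 (4,4) C  (was 0)
#9 (2,10) H  (was 10)
#10 (4,4) H  (was 4)
#11 (1,6) H  (was 6)
#12 (0,7) C  (was 2)
#13 (2,10) H  (was 10)
#14 (5,2) C  (was 0)
#15 (0,7) H  (was 7)

CLASS = HIT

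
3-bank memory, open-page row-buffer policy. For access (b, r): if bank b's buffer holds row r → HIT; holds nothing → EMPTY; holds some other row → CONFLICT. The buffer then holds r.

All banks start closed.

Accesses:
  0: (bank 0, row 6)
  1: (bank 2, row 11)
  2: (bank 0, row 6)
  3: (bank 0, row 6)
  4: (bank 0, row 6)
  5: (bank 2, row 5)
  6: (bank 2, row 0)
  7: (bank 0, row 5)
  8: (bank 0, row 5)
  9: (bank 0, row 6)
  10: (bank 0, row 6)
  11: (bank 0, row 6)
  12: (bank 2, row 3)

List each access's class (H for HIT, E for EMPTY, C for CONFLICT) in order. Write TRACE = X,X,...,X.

TRACE = E,E,H,H,H,C,C,C,H,C,H,H,C

#0 (0,6) E
#1 (2,11) E
#2 (0,6) H  (was 6)
#3 (0,6) H  (was 6)
#4 (0,6) H  (was 6)
#5 (2,5) C  (was 11)
#6 (2,0) C  (was 5)
#7 (0,5) C  (was 6)
#8 (0,5) H  (was 5)
#9 (0,6) C  (was 5)
#10 (0,6) H  (was 6)
#11 (0,6) H  (was 6)
#12 (2,3) C  (was 0)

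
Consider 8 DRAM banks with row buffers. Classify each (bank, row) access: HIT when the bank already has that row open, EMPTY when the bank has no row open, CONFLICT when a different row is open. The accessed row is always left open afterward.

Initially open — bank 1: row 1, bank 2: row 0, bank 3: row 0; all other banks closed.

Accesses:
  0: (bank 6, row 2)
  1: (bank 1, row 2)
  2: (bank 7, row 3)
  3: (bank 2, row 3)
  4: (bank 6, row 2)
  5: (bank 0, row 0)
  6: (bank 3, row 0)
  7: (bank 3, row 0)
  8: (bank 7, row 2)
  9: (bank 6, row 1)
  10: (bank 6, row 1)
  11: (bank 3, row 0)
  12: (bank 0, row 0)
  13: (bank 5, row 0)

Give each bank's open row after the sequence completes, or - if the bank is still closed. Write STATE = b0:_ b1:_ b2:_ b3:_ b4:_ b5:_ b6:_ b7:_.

STATE = b0:0 b1:2 b2:3 b3:0 b4:- b5:0 b6:1 b7:2

step 0: bank6 None->2 [EMPTY]
step 1: bank1 1->2 [CONFLICT]
step 2: bank7 None->3 [EMPTY]
step 3: bank2 0->3 [CONFLICT]
step 4: bank6 2->2 [HIT]
step 5: bank0 None->0 [EMPTY]
step 6: bank3 0->0 [HIT]
step 7: bank3 0->0 [HIT]
step 8: bank7 3->2 [CONFLICT]
step 9: bank6 2->1 [CONFLICT]
step 10: bank6 1->1 [HIT]
step 11: bank3 0->0 [HIT]
step 12: bank0 0->0 [HIT]
step 13: bank5 None->0 [EMPTY]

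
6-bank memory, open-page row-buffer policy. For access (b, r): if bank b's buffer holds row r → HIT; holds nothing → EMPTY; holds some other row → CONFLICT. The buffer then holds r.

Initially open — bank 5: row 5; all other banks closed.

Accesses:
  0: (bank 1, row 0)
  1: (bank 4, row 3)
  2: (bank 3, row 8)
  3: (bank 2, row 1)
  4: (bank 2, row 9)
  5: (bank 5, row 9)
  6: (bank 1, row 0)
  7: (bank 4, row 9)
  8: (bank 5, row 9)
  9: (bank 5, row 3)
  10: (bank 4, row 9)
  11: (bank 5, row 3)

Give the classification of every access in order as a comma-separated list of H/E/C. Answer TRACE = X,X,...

TRACE = E,E,E,E,C,C,H,C,H,C,H,H

#0 (1,0) E
#1 (4,3) E
#2 (3,8) E
#3 (2,1) E
#4 (2,9) C  (was 1)
#5 (5,9) C  (was 5)
#6 (1,0) H  (was 0)
#7 (4,9) C  (was 3)
#8 (5,9) H  (was 9)
#9 (5,3) C  (was 9)
#10 (4,9) H  (was 9)
#11 (5,3) H  (was 3)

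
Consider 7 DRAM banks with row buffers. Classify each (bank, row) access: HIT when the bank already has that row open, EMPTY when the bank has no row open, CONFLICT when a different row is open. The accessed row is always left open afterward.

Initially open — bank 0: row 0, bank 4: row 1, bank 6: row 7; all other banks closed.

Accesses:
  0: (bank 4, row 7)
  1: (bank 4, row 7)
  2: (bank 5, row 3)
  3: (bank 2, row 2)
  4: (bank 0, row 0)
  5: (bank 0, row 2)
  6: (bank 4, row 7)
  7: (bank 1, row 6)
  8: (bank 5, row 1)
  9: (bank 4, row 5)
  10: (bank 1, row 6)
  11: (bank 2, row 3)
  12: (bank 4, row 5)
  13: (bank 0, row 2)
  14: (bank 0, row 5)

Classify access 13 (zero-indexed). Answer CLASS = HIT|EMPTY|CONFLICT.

step 0: bank4 1->7 [CONFLICT]
step 1: bank4 7->7 [HIT]
step 2: bank5 None->3 [EMPTY]
step 3: bank2 None->2 [EMPTY]
step 4: bank0 0->0 [HIT]
step 5: bank0 0->2 [CONFLICT]
step 6: bank4 7->7 [HIT]
step 7: bank1 None->6 [EMPTY]
step 8: bank5 3->1 [CONFLICT]
step 9: bank4 7->5 [CONFLICT]
step 10: bank1 6->6 [HIT]
step 11: bank2 2->3 [CONFLICT]
step 12: bank4 5->5 [HIT]
step 13: bank0 2->2 [HIT]
step 14: bank0 2->5 [CONFLICT]

CLASS = HIT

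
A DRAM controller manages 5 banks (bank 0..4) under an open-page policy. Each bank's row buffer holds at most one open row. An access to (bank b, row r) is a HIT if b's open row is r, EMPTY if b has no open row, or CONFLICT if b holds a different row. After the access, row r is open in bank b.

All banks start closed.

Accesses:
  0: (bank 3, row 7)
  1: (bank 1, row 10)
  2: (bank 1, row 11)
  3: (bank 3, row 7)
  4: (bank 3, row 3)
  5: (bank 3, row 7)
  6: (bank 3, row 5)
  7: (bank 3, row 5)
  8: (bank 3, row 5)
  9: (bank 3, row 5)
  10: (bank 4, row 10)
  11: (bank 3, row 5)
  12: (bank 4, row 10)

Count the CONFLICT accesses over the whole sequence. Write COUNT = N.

  [0] b3 r7: no row ⇒ E
  [1] b1 r10: no row ⇒ E
  [2] b1 r11: had r10 ⇒ C
  [3] b3 r7: had r7 ⇒ H
  [4] b3 r3: had r7 ⇒ C
  [5] b3 r7: had r3 ⇒ C
  [6] b3 r5: had r7 ⇒ C
  [7] b3 r5: had r5 ⇒ H
  [8] b3 r5: had r5 ⇒ H
  [9] b3 r5: had r5 ⇒ H
  [10] b4 r10: no row ⇒ E
  [11] b3 r5: had r5 ⇒ H
  [12] b4 r10: had r10 ⇒ H

COUNT = 4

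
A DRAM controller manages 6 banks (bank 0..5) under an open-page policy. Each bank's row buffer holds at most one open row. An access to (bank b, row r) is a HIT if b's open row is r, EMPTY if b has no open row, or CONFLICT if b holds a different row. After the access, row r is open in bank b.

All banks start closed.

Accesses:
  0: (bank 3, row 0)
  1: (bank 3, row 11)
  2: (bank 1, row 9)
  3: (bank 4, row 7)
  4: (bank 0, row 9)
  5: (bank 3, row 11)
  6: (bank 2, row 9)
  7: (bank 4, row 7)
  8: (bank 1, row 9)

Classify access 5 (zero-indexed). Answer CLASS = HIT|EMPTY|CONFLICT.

CLASS = HIT

  [0] b3 r0: no row ⇒ E
  [1] b3 r11: had r0 ⇒ C
  [2] b1 r9: no row ⇒ E
  [3] b4 r7: no row ⇒ E
  [4] b0 r9: no row ⇒ E
  [5] b3 r11: had r11 ⇒ H
  [6] b2 r9: no row ⇒ E
  [7] b4 r7: had r7 ⇒ H
  [8] b1 r9: had r9 ⇒ H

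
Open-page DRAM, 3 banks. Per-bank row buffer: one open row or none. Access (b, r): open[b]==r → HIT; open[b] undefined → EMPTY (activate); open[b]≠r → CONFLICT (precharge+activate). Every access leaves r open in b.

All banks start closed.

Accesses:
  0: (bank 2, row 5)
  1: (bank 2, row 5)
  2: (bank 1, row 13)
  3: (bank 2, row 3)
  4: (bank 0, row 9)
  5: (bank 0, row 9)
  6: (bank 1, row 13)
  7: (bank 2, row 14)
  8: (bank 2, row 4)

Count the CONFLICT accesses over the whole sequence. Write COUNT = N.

step 0: bank2 None->5 [EMPTY]
step 1: bank2 5->5 [HIT]
step 2: bank1 None->13 [EMPTY]
step 3: bank2 5->3 [CONFLICT]
step 4: bank0 None->9 [EMPTY]
step 5: bank0 9->9 [HIT]
step 6: bank1 13->13 [HIT]
step 7: bank2 3->14 [CONFLICT]
step 8: bank2 14->4 [CONFLICT]

COUNT = 3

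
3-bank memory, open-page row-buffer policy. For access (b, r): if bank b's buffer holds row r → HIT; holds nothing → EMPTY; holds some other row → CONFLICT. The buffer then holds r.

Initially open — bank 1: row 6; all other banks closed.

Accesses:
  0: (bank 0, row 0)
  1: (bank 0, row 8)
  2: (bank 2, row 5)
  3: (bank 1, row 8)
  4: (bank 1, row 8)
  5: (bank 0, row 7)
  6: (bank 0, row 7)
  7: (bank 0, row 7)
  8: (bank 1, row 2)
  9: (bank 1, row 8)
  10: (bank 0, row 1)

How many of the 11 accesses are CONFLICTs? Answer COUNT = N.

0: bank 0 row 0 — prev None → EMPTY
1: bank 0 row 8 — prev 0 → CONFLICT
2: bank 2 row 5 — prev None → EMPTY
3: bank 1 row 8 — prev 6 → CONFLICT
4: bank 1 row 8 — prev 8 → HIT
5: bank 0 row 7 — prev 8 → CONFLICT
6: bank 0 row 7 — prev 7 → HIT
7: bank 0 row 7 — prev 7 → HIT
8: bank 1 row 2 — prev 8 → CONFLICT
9: bank 1 row 8 — prev 2 → CONFLICT
10: bank 0 row 1 — prev 7 → CONFLICT

COUNT = 6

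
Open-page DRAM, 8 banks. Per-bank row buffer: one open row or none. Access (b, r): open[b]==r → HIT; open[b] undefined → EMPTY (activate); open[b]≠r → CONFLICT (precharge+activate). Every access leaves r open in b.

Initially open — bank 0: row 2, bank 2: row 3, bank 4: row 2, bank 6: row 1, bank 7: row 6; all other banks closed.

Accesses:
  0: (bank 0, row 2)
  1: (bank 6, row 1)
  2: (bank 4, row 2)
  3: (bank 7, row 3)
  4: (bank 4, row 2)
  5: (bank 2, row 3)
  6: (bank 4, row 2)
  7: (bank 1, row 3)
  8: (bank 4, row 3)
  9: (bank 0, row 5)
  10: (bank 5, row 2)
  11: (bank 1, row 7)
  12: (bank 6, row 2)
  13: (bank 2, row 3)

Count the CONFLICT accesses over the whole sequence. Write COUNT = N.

COUNT = 5

0: bank 0 row 2 — prev 2 → HIT
1: bank 6 row 1 — prev 1 → HIT
2: bank 4 row 2 — prev 2 → HIT
3: bank 7 row 3 — prev 6 → CONFLICT
4: bank 4 row 2 — prev 2 → HIT
5: bank 2 row 3 — prev 3 → HIT
6: bank 4 row 2 — prev 2 → HIT
7: bank 1 row 3 — prev None → EMPTY
8: bank 4 row 3 — prev 2 → CONFLICT
9: bank 0 row 5 — prev 2 → CONFLICT
10: bank 5 row 2 — prev None → EMPTY
11: bank 1 row 7 — prev 3 → CONFLICT
12: bank 6 row 2 — prev 1 → CONFLICT
13: bank 2 row 3 — prev 3 → HIT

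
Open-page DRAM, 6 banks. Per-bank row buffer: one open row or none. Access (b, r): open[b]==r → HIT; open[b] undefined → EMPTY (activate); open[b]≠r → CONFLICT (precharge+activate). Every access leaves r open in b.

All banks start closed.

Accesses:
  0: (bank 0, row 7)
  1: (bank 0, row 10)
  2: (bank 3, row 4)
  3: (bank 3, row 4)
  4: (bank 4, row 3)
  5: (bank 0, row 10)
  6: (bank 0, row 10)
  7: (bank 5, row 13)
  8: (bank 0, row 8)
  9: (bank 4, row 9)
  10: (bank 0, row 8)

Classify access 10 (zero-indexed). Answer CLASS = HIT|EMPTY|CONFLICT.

  [0] b0 r7: no row ⇒ E
  [1] b0 r10: had r7 ⇒ C
  [2] b3 r4: no row ⇒ E
  [3] b3 r4: had r4 ⇒ H
  [4] b4 r3: no row ⇒ E
  [5] b0 r10: had r10 ⇒ H
  [6] b0 r10: had r10 ⇒ H
  [7] b5 r13: no row ⇒ E
  [8] b0 r8: had r10 ⇒ C
  [9] b4 r9: had r3 ⇒ C
  [10] b0 r8: had r8 ⇒ H

CLASS = HIT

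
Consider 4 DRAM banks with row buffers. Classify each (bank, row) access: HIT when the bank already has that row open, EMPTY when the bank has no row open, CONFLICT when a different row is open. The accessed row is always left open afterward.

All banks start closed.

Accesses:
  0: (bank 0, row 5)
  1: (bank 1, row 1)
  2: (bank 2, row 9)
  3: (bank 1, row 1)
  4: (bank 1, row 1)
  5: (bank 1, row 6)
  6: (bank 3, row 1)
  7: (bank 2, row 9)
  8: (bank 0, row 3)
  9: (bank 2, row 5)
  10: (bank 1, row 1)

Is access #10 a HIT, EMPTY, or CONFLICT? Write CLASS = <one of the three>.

0: bank 0 row 5 — prev None → EMPTY
1: bank 1 row 1 — prev None → EMPTY
2: bank 2 row 9 — prev None → EMPTY
3: bank 1 row 1 — prev 1 → HIT
4: bank 1 row 1 — prev 1 → HIT
5: bank 1 row 6 — prev 1 → CONFLICT
6: bank 3 row 1 — prev None → EMPTY
7: bank 2 row 9 — prev 9 → HIT
8: bank 0 row 3 — prev 5 → CONFLICT
9: bank 2 row 5 — prev 9 → CONFLICT
10: bank 1 row 1 — prev 6 → CONFLICT

CLASS = CONFLICT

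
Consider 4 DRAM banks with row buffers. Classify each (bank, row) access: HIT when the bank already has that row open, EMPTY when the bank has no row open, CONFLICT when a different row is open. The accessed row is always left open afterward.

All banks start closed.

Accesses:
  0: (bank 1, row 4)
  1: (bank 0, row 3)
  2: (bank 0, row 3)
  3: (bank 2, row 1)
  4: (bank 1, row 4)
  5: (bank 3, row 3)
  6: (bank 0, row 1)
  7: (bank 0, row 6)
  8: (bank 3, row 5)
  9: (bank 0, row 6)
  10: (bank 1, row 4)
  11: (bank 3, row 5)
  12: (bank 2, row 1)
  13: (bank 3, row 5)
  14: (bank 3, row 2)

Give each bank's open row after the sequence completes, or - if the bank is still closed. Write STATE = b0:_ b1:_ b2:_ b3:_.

  [0] b1 r4: no row ⇒ E
  [1] b0 r3: no row ⇒ E
  [2] b0 r3: had r3 ⇒ H
  [3] b2 r1: no row ⇒ E
  [4] b1 r4: had r4 ⇒ H
  [5] b3 r3: no row ⇒ E
  [6] b0 r1: had r3 ⇒ C
  [7] b0 r6: had r1 ⇒ C
  [8] b3 r5: had r3 ⇒ C
  [9] b0 r6: had r6 ⇒ H
  [10] b1 r4: had r4 ⇒ H
  [11] b3 r5: had r5 ⇒ H
  [12] b2 r1: had r1 ⇒ H
  [13] b3 r5: had r5 ⇒ H
  [14] b3 r2: had r5 ⇒ C

STATE = b0:6 b1:4 b2:1 b3:2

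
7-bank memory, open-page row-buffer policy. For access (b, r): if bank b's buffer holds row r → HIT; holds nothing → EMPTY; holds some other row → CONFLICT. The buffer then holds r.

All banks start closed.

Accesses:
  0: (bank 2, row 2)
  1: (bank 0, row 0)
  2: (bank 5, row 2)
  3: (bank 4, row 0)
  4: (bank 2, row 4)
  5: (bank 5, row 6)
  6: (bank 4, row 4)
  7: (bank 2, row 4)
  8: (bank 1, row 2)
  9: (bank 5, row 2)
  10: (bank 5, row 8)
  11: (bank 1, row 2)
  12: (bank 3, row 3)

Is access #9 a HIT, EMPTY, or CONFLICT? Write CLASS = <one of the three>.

0: bank 2 row 2 — prev None → EMPTY
1: bank 0 row 0 — prev None → EMPTY
2: bank 5 row 2 — prev None → EMPTY
3: bank 4 row 0 — prev None → EMPTY
4: bank 2 row 4 — prev 2 → CONFLICT
5: bank 5 row 6 — prev 2 → CONFLICT
6: bank 4 row 4 — prev 0 → CONFLICT
7: bank 2 row 4 — prev 4 → HIT
8: bank 1 row 2 — prev None → EMPTY
9: bank 5 row 2 — prev 6 → CONFLICT
10: bank 5 row 8 — prev 2 → CONFLICT
11: bank 1 row 2 — prev 2 → HIT
12: bank 3 row 3 — prev None → EMPTY

CLASS = CONFLICT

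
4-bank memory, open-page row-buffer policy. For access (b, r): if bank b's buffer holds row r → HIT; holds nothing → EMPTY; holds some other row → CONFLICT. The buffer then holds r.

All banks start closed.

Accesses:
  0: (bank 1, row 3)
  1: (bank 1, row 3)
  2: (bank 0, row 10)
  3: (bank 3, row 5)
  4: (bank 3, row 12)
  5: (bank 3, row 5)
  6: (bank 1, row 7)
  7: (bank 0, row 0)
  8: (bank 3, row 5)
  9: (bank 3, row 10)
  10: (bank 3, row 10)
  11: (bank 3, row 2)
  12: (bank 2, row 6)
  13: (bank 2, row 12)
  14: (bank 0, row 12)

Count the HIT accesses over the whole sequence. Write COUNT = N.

  [0] b1 r3: no row ⇒ E
  [1] b1 r3: had r3 ⇒ H
  [2] b0 r10: no row ⇒ E
  [3] b3 r5: no row ⇒ E
  [4] b3 r12: had r5 ⇒ C
  [5] b3 r5: had r12 ⇒ C
  [6] b1 r7: had r3 ⇒ C
  [7] b0 r0: had r10 ⇒ C
  [8] b3 r5: had r5 ⇒ H
  [9] b3 r10: had r5 ⇒ C
  [10] b3 r10: had r10 ⇒ H
  [11] b3 r2: had r10 ⇒ C
  [12] b2 r6: no row ⇒ E
  [13] b2 r12: had r6 ⇒ C
  [14] b0 r12: had r0 ⇒ C

COUNT = 3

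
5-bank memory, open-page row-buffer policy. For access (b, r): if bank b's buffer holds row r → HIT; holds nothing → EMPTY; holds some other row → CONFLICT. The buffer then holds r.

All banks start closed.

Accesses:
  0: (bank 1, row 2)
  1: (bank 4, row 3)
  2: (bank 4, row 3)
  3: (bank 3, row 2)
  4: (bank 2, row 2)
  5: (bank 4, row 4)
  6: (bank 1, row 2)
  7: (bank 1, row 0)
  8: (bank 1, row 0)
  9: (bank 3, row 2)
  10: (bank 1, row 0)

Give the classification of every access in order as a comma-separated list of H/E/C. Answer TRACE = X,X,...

TRACE = E,E,H,E,E,C,H,C,H,H,H

#0 (1,2) E
#1 (4,3) E
#2 (4,3) H  (was 3)
#3 (3,2) E
#4 (2,2) E
#5 (4,4) C  (was 3)
#6 (1,2) H  (was 2)
#7 (1,0) C  (was 2)
#8 (1,0) H  (was 0)
#9 (3,2) H  (was 2)
#10 (1,0) H  (was 0)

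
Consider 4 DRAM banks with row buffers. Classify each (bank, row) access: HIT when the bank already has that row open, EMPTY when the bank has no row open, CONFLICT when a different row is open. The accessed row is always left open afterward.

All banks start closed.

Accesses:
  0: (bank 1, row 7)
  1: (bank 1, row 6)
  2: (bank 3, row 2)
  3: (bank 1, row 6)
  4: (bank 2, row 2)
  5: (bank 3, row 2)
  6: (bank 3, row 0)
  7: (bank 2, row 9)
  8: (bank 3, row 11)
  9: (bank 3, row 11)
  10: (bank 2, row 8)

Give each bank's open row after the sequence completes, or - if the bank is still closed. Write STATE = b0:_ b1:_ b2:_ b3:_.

#0 (1,7) E
#1 (1,6) C  (was 7)
#2 (3,2) E
#3 (1,6) H  (was 6)
#4 (2,2) E
#5 (3,2) H  (was 2)
#6 (3,0) C  (was 2)
#7 (2,9) C  (was 2)
#8 (3,11) C  (was 0)
#9 (3,11) H  (was 11)
#10 (2,8) C  (was 9)

STATE = b0:- b1:6 b2:8 b3:11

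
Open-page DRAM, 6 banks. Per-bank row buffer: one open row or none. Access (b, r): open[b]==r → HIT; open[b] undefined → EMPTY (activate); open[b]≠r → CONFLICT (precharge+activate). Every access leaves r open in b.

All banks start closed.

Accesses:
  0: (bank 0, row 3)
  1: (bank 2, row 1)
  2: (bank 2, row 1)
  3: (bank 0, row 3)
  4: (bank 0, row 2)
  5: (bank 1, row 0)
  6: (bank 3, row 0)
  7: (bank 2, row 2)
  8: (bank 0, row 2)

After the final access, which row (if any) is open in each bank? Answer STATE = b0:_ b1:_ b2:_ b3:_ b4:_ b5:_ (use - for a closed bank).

  [0] b0 r3: no row ⇒ E
  [1] b2 r1: no row ⇒ E
  [2] b2 r1: had r1 ⇒ H
  [3] b0 r3: had r3 ⇒ H
  [4] b0 r2: had r3 ⇒ C
  [5] b1 r0: no row ⇒ E
  [6] b3 r0: no row ⇒ E
  [7] b2 r2: had r1 ⇒ C
  [8] b0 r2: had r2 ⇒ H

STATE = b0:2 b1:0 b2:2 b3:0 b4:- b5:-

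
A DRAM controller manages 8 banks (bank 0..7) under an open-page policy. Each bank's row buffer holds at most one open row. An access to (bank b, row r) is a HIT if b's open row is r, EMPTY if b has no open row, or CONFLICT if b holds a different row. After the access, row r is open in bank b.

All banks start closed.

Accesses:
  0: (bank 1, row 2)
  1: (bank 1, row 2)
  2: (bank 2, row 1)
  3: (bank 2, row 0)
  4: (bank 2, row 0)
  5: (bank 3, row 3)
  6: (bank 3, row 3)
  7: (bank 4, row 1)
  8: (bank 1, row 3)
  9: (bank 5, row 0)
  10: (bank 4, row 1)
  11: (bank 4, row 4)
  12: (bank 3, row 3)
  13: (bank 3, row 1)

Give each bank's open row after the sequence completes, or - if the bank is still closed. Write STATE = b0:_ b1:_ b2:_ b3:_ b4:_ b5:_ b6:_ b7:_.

#0 (1,2) E
#1 (1,2) H  (was 2)
#2 (2,1) E
#3 (2,0) C  (was 1)
#4 (2,0) H  (was 0)
#5 (3,3) E
#6 (3,3) H  (was 3)
#7 (4,1) E
#8 (1,3) C  (was 2)
#9 (5,0) E
#10 (4,1) H  (was 1)
#11 (4,4) C  (was 1)
#12 (3,3) H  (was 3)
#13 (3,1) C  (was 3)

STATE = b0:- b1:3 b2:0 b3:1 b4:4 b5:0 b6:- b7:-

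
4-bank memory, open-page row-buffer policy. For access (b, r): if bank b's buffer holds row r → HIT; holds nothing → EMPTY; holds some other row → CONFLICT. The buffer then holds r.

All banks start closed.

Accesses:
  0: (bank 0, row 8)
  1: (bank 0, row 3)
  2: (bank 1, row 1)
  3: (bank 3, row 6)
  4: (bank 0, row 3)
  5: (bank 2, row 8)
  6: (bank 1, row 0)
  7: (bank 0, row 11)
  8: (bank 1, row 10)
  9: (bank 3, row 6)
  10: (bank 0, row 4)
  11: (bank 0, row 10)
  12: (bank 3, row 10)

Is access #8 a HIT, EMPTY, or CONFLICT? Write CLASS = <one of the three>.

0: bank 0 row 8 — prev None → EMPTY
1: bank 0 row 3 — prev 8 → CONFLICT
2: bank 1 row 1 — prev None → EMPTY
3: bank 3 row 6 — prev None → EMPTY
4: bank 0 row 3 — prev 3 → HIT
5: bank 2 row 8 — prev None → EMPTY
6: bank 1 row 0 — prev 1 → CONFLICT
7: bank 0 row 11 — prev 3 → CONFLICT
8: bank 1 row 10 — prev 0 → CONFLICT
9: bank 3 row 6 — prev 6 → HIT
10: bank 0 row 4 — prev 11 → CONFLICT
11: bank 0 row 10 — prev 4 → CONFLICT
12: bank 3 row 10 — prev 6 → CONFLICT

CLASS = CONFLICT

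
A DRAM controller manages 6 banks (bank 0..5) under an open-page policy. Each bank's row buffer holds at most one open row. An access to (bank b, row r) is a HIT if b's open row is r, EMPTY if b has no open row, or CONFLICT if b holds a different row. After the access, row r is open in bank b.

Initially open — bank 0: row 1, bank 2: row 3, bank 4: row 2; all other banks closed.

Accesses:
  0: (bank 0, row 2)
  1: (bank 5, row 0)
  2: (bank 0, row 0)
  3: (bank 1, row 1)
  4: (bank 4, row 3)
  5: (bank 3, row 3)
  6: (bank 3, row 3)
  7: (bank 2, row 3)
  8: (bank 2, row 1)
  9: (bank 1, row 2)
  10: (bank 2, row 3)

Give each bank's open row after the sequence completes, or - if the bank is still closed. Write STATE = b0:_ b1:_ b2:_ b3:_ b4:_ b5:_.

0: bank 0 row 2 — prev 1 → CONFLICT
1: bank 5 row 0 — prev None → EMPTY
2: bank 0 row 0 — prev 2 → CONFLICT
3: bank 1 row 1 — prev None → EMPTY
4: bank 4 row 3 — prev 2 → CONFLICT
5: bank 3 row 3 — prev None → EMPTY
6: bank 3 row 3 — prev 3 → HIT
7: bank 2 row 3 — prev 3 → HIT
8: bank 2 row 1 — prev 3 → CONFLICT
9: bank 1 row 2 — prev 1 → CONFLICT
10: bank 2 row 3 — prev 1 → CONFLICT

STATE = b0:0 b1:2 b2:3 b3:3 b4:3 b5:0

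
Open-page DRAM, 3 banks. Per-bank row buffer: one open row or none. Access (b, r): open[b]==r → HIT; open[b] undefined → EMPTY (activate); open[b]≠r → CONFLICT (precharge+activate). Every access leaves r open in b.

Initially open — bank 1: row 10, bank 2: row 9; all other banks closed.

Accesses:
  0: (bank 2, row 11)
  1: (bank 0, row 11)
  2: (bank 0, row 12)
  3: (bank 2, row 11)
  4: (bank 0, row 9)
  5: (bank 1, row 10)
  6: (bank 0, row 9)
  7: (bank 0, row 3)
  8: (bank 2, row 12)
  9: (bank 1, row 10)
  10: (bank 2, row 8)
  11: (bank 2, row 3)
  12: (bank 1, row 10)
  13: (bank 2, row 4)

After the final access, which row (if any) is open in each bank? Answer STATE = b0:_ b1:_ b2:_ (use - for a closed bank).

STATE = b0:3 b1:10 b2:4

  [0] b2 r11: had r9 ⇒ C
  [1] b0 r11: no row ⇒ E
  [2] b0 r12: had r11 ⇒ C
  [3] b2 r11: had r11 ⇒ H
  [4] b0 r9: had r12 ⇒ C
  [5] b1 r10: had r10 ⇒ H
  [6] b0 r9: had r9 ⇒ H
  [7] b0 r3: had r9 ⇒ C
  [8] b2 r12: had r11 ⇒ C
  [9] b1 r10: had r10 ⇒ H
  [10] b2 r8: had r12 ⇒ C
  [11] b2 r3: had r8 ⇒ C
  [12] b1 r10: had r10 ⇒ H
  [13] b2 r4: had r3 ⇒ C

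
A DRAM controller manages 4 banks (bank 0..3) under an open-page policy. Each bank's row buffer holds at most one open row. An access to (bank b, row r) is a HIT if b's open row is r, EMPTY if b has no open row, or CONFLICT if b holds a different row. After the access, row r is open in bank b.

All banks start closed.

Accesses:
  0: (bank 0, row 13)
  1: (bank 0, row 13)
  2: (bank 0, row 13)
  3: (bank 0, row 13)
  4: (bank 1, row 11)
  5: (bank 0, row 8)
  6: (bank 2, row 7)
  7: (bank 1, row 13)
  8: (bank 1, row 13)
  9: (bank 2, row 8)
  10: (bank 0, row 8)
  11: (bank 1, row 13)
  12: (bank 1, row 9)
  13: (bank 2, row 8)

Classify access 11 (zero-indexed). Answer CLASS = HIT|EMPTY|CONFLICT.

CLASS = HIT

#0 (0,13) E
#1 (0,13) H  (was 13)
#2 (0,13) H  (was 13)
#3 (0,13) H  (was 13)
#4 (1,11) E
#5 (0,8) C  (was 13)
#6 (2,7) E
#7 (1,13) C  (was 11)
#8 (1,13) H  (was 13)
#9 (2,8) C  (was 7)
#10 (0,8) H  (was 8)
#11 (1,13) H  (was 13)
#12 (1,9) C  (was 13)
#13 (2,8) H  (was 8)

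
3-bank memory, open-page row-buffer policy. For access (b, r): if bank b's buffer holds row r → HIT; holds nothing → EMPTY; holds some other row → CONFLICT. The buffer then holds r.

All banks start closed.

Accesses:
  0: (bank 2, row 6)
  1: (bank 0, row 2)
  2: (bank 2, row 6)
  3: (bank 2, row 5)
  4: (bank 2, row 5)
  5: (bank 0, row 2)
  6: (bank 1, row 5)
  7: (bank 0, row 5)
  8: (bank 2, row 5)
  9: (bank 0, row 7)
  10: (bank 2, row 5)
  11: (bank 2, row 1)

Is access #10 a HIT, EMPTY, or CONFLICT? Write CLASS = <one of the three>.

CLASS = HIT

  [0] b2 r6: no row ⇒ E
  [1] b0 r2: no row ⇒ E
  [2] b2 r6: had r6 ⇒ H
  [3] b2 r5: had r6 ⇒ C
  [4] b2 r5: had r5 ⇒ H
  [5] b0 r2: had r2 ⇒ H
  [6] b1 r5: no row ⇒ E
  [7] b0 r5: had r2 ⇒ C
  [8] b2 r5: had r5 ⇒ H
  [9] b0 r7: had r5 ⇒ C
  [10] b2 r5: had r5 ⇒ H
  [11] b2 r1: had r5 ⇒ C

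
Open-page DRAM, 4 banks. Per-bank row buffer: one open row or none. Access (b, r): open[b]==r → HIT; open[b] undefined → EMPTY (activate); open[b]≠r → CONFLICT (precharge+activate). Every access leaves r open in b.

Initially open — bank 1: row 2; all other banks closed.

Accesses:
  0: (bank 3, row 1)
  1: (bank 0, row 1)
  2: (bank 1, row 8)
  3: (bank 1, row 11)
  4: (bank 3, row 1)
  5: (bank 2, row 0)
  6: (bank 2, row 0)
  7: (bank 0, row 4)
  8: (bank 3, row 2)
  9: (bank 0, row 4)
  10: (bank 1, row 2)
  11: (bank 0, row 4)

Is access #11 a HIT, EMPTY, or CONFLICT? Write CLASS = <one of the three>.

CLASS = HIT

#0 (3,1) E
#1 (0,1) E
#2 (1,8) C  (was 2)
#3 (1,11) C  (was 8)
#4 (3,1) H  (was 1)
#5 (2,0) E
#6 (2,0) H  (was 0)
#7 (0,4) C  (was 1)
#8 (3,2) C  (was 1)
#9 (0,4) H  (was 4)
#10 (1,2) C  (was 11)
#11 (0,4) H  (was 4)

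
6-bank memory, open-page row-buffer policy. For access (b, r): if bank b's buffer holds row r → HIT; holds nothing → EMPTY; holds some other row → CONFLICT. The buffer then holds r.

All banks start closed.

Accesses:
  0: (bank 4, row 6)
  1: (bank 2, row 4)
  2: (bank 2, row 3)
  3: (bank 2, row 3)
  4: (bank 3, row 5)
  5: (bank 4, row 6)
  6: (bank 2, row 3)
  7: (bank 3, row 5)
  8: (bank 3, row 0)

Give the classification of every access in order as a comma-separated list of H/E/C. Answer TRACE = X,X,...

  [0] b4 r6: no row ⇒ E
  [1] b2 r4: no row ⇒ E
  [2] b2 r3: had r4 ⇒ C
  [3] b2 r3: had r3 ⇒ H
  [4] b3 r5: no row ⇒ E
  [5] b4 r6: had r6 ⇒ H
  [6] b2 r3: had r3 ⇒ H
  [7] b3 r5: had r5 ⇒ H
  [8] b3 r0: had r5 ⇒ C

TRACE = E,E,C,H,E,H,H,H,C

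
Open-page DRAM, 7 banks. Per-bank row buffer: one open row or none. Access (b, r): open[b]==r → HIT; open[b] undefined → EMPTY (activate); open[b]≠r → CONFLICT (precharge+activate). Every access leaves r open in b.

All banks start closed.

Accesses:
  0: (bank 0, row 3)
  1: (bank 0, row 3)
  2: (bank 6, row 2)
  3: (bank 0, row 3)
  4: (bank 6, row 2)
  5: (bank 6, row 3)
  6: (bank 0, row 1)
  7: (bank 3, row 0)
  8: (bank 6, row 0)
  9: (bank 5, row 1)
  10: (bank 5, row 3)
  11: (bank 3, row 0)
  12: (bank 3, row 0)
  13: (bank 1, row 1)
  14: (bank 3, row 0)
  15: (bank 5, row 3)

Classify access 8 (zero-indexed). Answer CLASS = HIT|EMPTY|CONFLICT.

step 0: bank0 None->3 [EMPTY]
step 1: bank0 3->3 [HIT]
step 2: bank6 None->2 [EMPTY]
step 3: bank0 3->3 [HIT]
step 4: bank6 2->2 [HIT]
step 5: bank6 2->3 [CONFLICT]
step 6: bank0 3->1 [CONFLICT]
step 7: bank3 None->0 [EMPTY]
step 8: bank6 3->0 [CONFLICT]
step 9: bank5 None->1 [EMPTY]
step 10: bank5 1->3 [CONFLICT]
step 11: bank3 0->0 [HIT]
step 12: bank3 0->0 [HIT]
step 13: bank1 None->1 [EMPTY]
step 14: bank3 0->0 [HIT]
step 15: bank5 3->3 [HIT]

CLASS = CONFLICT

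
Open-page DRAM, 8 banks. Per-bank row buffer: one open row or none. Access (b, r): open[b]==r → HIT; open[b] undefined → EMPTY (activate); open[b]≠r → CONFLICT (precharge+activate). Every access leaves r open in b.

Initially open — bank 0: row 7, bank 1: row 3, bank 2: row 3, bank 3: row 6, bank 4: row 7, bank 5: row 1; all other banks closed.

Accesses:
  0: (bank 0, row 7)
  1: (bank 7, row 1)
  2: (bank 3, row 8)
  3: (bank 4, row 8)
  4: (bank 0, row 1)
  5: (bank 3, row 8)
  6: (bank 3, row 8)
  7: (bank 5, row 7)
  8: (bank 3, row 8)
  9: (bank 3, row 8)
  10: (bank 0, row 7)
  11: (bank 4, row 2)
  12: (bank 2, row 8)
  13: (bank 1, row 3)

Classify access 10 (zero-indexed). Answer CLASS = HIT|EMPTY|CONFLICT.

  [0] b0 r7: had r7 ⇒ H
  [1] b7 r1: no row ⇒ E
  [2] b3 r8: had r6 ⇒ C
  [3] b4 r8: had r7 ⇒ C
  [4] b0 r1: had r7 ⇒ C
  [5] b3 r8: had r8 ⇒ H
  [6] b3 r8: had r8 ⇒ H
  [7] b5 r7: had r1 ⇒ C
  [8] b3 r8: had r8 ⇒ H
  [9] b3 r8: had r8 ⇒ H
  [10] b0 r7: had r1 ⇒ C
  [11] b4 r2: had r8 ⇒ C
  [12] b2 r8: had r3 ⇒ C
  [13] b1 r3: had r3 ⇒ H

CLASS = CONFLICT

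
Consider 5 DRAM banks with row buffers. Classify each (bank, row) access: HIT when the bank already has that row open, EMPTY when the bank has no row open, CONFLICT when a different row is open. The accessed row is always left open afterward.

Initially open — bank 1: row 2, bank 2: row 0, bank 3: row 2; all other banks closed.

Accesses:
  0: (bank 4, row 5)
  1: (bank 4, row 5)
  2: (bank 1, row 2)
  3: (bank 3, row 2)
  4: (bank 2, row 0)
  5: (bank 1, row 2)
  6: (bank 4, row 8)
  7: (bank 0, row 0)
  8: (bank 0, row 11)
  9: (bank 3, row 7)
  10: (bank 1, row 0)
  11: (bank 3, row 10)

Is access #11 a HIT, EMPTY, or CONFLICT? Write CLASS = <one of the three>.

CLASS = CONFLICT

0: bank 4 row 5 — prev None → EMPTY
1: bank 4 row 5 — prev 5 → HIT
2: bank 1 row 2 — prev 2 → HIT
3: bank 3 row 2 — prev 2 → HIT
4: bank 2 row 0 — prev 0 → HIT
5: bank 1 row 2 — prev 2 → HIT
6: bank 4 row 8 — prev 5 → CONFLICT
7: bank 0 row 0 — prev None → EMPTY
8: bank 0 row 11 — prev 0 → CONFLICT
9: bank 3 row 7 — prev 2 → CONFLICT
10: bank 1 row 0 — prev 2 → CONFLICT
11: bank 3 row 10 — prev 7 → CONFLICT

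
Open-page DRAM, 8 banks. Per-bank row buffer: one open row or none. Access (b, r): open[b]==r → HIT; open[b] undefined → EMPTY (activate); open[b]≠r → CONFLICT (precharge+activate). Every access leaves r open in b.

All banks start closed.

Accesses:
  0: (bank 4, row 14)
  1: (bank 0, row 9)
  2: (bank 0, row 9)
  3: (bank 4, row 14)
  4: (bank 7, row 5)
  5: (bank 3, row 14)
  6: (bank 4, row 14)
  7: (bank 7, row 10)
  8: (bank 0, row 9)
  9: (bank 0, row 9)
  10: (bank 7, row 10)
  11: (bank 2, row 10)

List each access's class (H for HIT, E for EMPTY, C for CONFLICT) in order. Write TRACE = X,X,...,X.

  [0] b4 r14: no row ⇒ E
  [1] b0 r9: no row ⇒ E
  [2] b0 r9: had r9 ⇒ H
  [3] b4 r14: had r14 ⇒ H
  [4] b7 r5: no row ⇒ E
  [5] b3 r14: no row ⇒ E
  [6] b4 r14: had r14 ⇒ H
  [7] b7 r10: had r5 ⇒ C
  [8] b0 r9: had r9 ⇒ H
  [9] b0 r9: had r9 ⇒ H
  [10] b7 r10: had r10 ⇒ H
  [11] b2 r10: no row ⇒ E

TRACE = E,E,H,H,E,E,H,C,H,H,H,E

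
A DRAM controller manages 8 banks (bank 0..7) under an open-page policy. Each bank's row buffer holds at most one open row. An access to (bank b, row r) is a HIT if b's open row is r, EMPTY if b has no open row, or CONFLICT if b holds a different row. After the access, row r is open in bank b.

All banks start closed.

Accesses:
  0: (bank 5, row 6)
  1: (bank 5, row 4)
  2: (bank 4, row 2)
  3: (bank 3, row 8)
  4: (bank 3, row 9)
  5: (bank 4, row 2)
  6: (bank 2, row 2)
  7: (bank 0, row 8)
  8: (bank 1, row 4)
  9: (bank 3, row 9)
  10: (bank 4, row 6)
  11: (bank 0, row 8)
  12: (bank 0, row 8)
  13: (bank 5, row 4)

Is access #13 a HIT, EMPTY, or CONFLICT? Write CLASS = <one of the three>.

#0 (5,6) E
#1 (5,4) C  (was 6)
#2 (4,2) E
#3 (3,8) E
#4 (3,9) C  (was 8)
#5 (4,2) H  (was 2)
#6 (2,2) E
#7 (0,8) E
#8 (1,4) E
#9 (3,9) H  (was 9)
#10 (4,6) C  (was 2)
#11 (0,8) H  (was 8)
#12 (0,8) H  (was 8)
#13 (5,4) H  (was 4)

CLASS = HIT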